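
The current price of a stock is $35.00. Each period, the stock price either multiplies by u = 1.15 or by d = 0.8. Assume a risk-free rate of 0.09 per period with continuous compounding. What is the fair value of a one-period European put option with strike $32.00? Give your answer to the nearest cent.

Risk-neutral probability p = (e^0.09 − 0.8)/(1.15 − 0.8) = 0.2942/0.3500 = 0.8405
Terminal stock prices: S_u = 40.25, S_d = 28
Terminal payoffs (K − S): max(-8.25, 0) = 0, max(4, 0) = 4
Node 0 (S = 35): V_0 = e^(−0.09)·[0.8405·0.0000 + 0.1595·4.0000] = 0.5831

$0.58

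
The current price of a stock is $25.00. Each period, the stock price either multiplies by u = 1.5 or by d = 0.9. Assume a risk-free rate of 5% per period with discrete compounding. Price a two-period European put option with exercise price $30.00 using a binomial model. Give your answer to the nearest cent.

$4.97

Risk-neutral probability p = (1 + 0.05 − 0.9)/(1.5 − 0.9) = 0.1500/0.6000 = 0.2500
Terminal stock prices: S_uu = 56.25, S_ud = 33.75, S_dd = 20.25
Terminal payoffs (K − S): max(-26.25, 0) = 0, max(-3.75, 0) = 0, max(9.75, 0) = 9.75
Node u (S = 37.5): V_u = 1/1.05·[0.2500·0.0000 + 0.7500·0.0000] = 0.0000
Node d (S = 22.5): V_d = 1/1.05·[0.2500·0.0000 + 0.7500·9.7500] = 6.9643
Node 0 (S = 25): V_0 = 1/1.05·[0.2500·0.0000 + 0.7500·6.9643] = 4.9745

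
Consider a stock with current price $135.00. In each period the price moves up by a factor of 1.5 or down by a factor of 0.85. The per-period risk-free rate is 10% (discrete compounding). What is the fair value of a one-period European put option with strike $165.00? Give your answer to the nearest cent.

$28.11

Risk-neutral probability p = (1 + 0.1 − 0.85)/(1.5 − 0.85) = 0.2500/0.6500 = 0.3846
Terminal stock prices: S_u = 202.5, S_d = 114.8
Terminal payoffs (K − S): max(-37.5, 0) = 0, max(50.25, 0) = 50.25
Node 0 (S = 135): V_0 = 1/1.1·[0.3846·0.0000 + 0.6154·50.2500] = 28.1119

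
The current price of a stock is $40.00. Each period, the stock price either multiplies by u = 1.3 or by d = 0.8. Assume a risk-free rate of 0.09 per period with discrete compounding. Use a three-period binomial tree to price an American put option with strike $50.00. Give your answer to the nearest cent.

$10.00

Risk-neutral probability p = (1 + 0.09 − 0.8)/(1.3 − 0.8) = 0.2900/0.5000 = 0.5800
Terminal stock prices: S_uuu = 87.88, S_uud = 54.08, S_udd = 33.28, S_ddd = 20.48
Terminal payoffs (K − S): max(-37.88, 0) = 0, max(-4.08, 0) = 0, max(16.72, 0) = 16.72, max(29.52, 0) = 29.52
Node uu (S = 67.6): continuation = 1/1.09·[0.5800·0.0000 + 0.4200·0.0000] = 0.0000; exercise value = 0.0000 ≤ continuation, so V_uu = 0.0000
Node ud (S = 41.6): continuation = 1/1.09·[0.5800·0.0000 + 0.4200·16.7200] = 6.4426; exercise value = 8.4000 > continuation, so V_ud = 8.4000 (exercise)
Node dd (S = 25.6): continuation = 1/1.09·[0.5800·16.7200 + 0.4200·29.5200] = 20.2716; exercise value = 24.4000 > continuation, so V_dd = 24.4000 (exercise)
Node u (S = 52): continuation = 1/1.09·[0.5800·0.0000 + 0.4200·8.4000] = 3.2367; exercise value = 0.0000 ≤ continuation, so V_u = 3.2367
Node d (S = 32): continuation = 1/1.09·[0.5800·8.4000 + 0.4200·24.4000] = 13.8716; exercise value = 18.0000 > continuation, so V_d = 18.0000 (exercise)
Node 0 (S = 40): continuation = 1/1.09·[0.5800·3.2367 + 0.4200·18.0000] = 8.6581; exercise value = 10.0000 > continuation, so V_0 = 10.0000 (exercise)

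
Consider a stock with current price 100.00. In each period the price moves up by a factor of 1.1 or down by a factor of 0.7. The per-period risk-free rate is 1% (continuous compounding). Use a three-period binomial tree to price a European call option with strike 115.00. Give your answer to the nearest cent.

8.18

Risk-neutral probability p = (e^0.01 − 0.7)/(1.1 − 0.7) = 0.3101/0.4000 = 0.7751
Terminal stock prices: S_uuu = 133.1, S_uud = 84.7, S_udd = 53.9, S_ddd = 34.3
Terminal payoffs (S − K): max(18.1, 0) = 18.1, max(-30.3, 0) = 0, max(-61.1, 0) = 0, max(-80.7, 0) = 0
Node uu (S = 121): V_uu = e^(−0.01)·[0.7751·18.1000 + 0.2249·0.0000] = 13.8902
Node ud (S = 77): V_ud = e^(−0.01)·[0.7751·0.0000 + 0.2249·0.0000] = 0.0000
Node dd (S = 49): V_dd = e^(−0.01)·[0.7751·0.0000 + 0.2249·0.0000] = 0.0000
Node u (S = 110): V_u = e^(−0.01)·[0.7751·13.8902 + 0.2249·0.0000] = 10.6595
Node d (S = 70): V_d = e^(−0.01)·[0.7751·0.0000 + 0.2249·0.0000] = 0.0000
Node 0 (S = 100): V_0 = e^(−0.01)·[0.7751·10.6595 + 0.2249·0.0000] = 8.1802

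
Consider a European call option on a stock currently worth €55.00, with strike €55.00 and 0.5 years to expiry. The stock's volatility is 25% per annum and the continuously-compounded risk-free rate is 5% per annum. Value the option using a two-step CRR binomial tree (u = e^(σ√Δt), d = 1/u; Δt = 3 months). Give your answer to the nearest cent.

€4.10

CRR parameters: u = e^(σ√Δt) = e^(0.25·√0.25) = 1.1331, d = 1/u = 0.8825
Per-period rate: rΔt = 0.05·0.25 = 0.0125, so R = e^0.0125 = 1.0126
Risk-neutral probability p = (e^0.0125 − 0.8825)/(1.1331 − 0.8825) = 0.1301/0.2507 = 0.5190
Terminal stock prices: S_uu = 70.62, S_ud = 55, S_dd = 42.83
Terminal payoffs (S − K): max(15.62, 0) = 15.62, max(0, 0) = 0, max(-12.17, 0) = 0
Node u (S = 62.32): V_u = e^(−0.0125)·[0.5190·15.6214 + 0.4810·0.0000] = 8.0064
Node d (S = 48.54): V_d = e^(−0.0125)·[0.5190·0.0000 + 0.4810·0.0000] = 0.0000
Node 0 (S = 55): V_0 = e^(−0.0125)·[0.5190·8.0064 + 0.4810·0.0000] = 4.1035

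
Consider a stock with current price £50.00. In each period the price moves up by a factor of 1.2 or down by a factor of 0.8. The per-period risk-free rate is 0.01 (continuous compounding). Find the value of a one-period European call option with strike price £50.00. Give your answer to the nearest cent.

Risk-neutral probability p = (e^0.01 − 0.8)/(1.2 − 0.8) = 0.2101/0.4000 = 0.5251
Terminal stock prices: S_u = 60, S_d = 40
Terminal payoffs (S − K): max(10, 0) = 10, max(-10, 0) = 0
Node 0 (S = 50): V_0 = e^(−0.01)·[0.5251·10.0000 + 0.4749·0.0000] = 5.1990

£5.20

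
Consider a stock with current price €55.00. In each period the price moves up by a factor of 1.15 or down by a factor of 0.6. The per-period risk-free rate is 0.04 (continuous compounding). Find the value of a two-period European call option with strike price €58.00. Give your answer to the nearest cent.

€8.74

Risk-neutral probability p = (e^0.04 − 0.6)/(1.15 − 0.6) = 0.4408/0.5500 = 0.8015
Terminal stock prices: S_uu = 72.74, S_ud = 37.95, S_dd = 19.8
Terminal payoffs (S − K): max(14.74, 0) = 14.74, max(-20.05, 0) = 0, max(-38.2, 0) = 0
Node u (S = 63.25): V_u = e^(−0.04)·[0.8015·14.7375 + 0.1985·0.0000] = 11.3486
Node d (S = 33): V_d = e^(−0.04)·[0.8015·0.0000 + 0.1985·0.0000] = 0.0000
Node 0 (S = 55): V_0 = e^(−0.04)·[0.8015·11.3486 + 0.1985·0.0000] = 8.7390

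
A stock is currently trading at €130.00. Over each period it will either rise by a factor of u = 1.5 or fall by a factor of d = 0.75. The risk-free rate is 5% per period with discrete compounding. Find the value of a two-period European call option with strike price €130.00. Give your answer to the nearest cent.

€30.66

Risk-neutral probability p = (1 + 0.05 − 0.75)/(1.5 − 0.75) = 0.3000/0.7500 = 0.4000
Terminal stock prices: S_uu = 292.5, S_ud = 146.2, S_dd = 73.12
Terminal payoffs (S − K): max(162.5, 0) = 162.5, max(16.25, 0) = 16.25, max(-56.88, 0) = 0
Node u (S = 195): V_u = 1/1.05·[0.4000·162.5000 + 0.6000·16.2500] = 71.1905
Node d (S = 97.5): V_d = 1/1.05·[0.4000·16.2500 + 0.6000·0.0000] = 6.1905
Node 0 (S = 130): V_0 = 1/1.05·[0.4000·71.1905 + 0.6000·6.1905] = 30.6576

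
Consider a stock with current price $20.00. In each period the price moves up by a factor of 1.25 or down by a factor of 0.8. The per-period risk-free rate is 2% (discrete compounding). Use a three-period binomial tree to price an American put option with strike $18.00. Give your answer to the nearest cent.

$1.79

Risk-neutral probability p = (1 + 0.02 − 0.8)/(1.25 − 0.8) = 0.2200/0.4500 = 0.4889
Terminal stock prices: S_uuu = 39.06, S_uud = 25, S_udd = 16, S_ddd = 10.24
Terminal payoffs (K − S): max(-21.06, 0) = 0, max(-7, 0) = 0, max(2, 0) = 2, max(7.76, 0) = 7.76
Node uu (S = 31.25): continuation = 1/1.02·[0.4889·0.0000 + 0.5111·0.0000] = 0.0000; exercise value = 0.0000 ≤ continuation, so V_uu = 0.0000
Node ud (S = 20): continuation = 1/1.02·[0.4889·0.0000 + 0.5111·2.0000] = 1.0022; exercise value = 0.0000 ≤ continuation, so V_ud = 1.0022
Node dd (S = 12.8): continuation = 1/1.02·[0.4889·2.0000 + 0.5111·7.7600] = 4.8471; exercise value = 5.2000 > continuation, so V_dd = 5.2000 (exercise)
Node u (S = 25): continuation = 1/1.02·[0.4889·0.0000 + 0.5111·1.0022] = 0.5022; exercise value = 0.0000 ≤ continuation, so V_u = 0.5022
Node d (S = 16): continuation = 1/1.02·[0.4889·1.0022 + 0.5111·5.2000] = 3.0860; exercise value = 2.0000 ≤ continuation, so V_d = 3.0860
Node 0 (S = 20): continuation = 1/1.02·[0.4889·0.5022 + 0.5111·3.0860] = 1.7871; exercise value = 0.0000 ≤ continuation, so V_0 = 1.7871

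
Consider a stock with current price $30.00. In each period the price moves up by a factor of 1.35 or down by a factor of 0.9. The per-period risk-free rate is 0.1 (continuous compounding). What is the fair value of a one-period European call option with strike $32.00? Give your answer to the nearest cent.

$3.51

Risk-neutral probability p = (e^0.1 − 0.9)/(1.35 − 0.9) = 0.2052/0.4500 = 0.4559
Terminal stock prices: S_u = 40.5, S_d = 27
Terminal payoffs (S − K): max(8.5, 0) = 8.5, max(-5, 0) = 0
Node 0 (S = 30): V_0 = e^(−0.1)·[0.4559·8.5000 + 0.5441·0.0000] = 3.5067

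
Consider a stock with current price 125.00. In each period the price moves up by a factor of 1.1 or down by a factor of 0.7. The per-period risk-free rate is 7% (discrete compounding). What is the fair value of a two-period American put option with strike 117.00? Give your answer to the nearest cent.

3.33

Risk-neutral probability p = (1 + 0.07 − 0.7)/(1.1 − 0.7) = 0.3700/0.4000 = 0.9250
Terminal stock prices: S_uu = 151.3, S_ud = 96.25, S_dd = 61.25
Terminal payoffs (K − S): max(-34.25, 0) = 0, max(20.75, 0) = 20.75, max(55.75, 0) = 55.75
Node u (S = 137.5): continuation = 1/1.07·[0.9250·0.0000 + 0.0750·20.7500] = 1.4544; exercise value = 0.0000 ≤ continuation, so V_u = 1.4544
Node d (S = 87.5): continuation = 1/1.07·[0.9250·20.7500 + 0.0750·55.7500] = 21.8458; exercise value = 29.5000 > continuation, so V_d = 29.5000 (exercise)
Node 0 (S = 125): continuation = 1/1.07·[0.9250·1.4544 + 0.0750·29.5000] = 3.3251; exercise value = 0.0000 ≤ continuation, so V_0 = 3.3251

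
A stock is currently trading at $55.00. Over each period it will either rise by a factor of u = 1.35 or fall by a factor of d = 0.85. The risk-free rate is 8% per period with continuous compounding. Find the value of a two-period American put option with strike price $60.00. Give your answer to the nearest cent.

Risk-neutral probability p = (e^0.08 − 0.85)/(1.35 − 0.85) = 0.2333/0.5000 = 0.4666
Terminal stock prices: S_uu = 100.2, S_ud = 63.11, S_dd = 39.74
Terminal payoffs (K − S): max(-40.24, 0) = 0, max(-3.112, 0) = 0, max(20.26, 0) = 20.26
Node u (S = 74.25): continuation = e^(−0.08)·[0.4666·0.0000 + 0.5334·0.0000] = 0.0000; exercise value = 0.0000 ≤ continuation, so V_u = 0.0000
Node d (S = 46.75): continuation = e^(−0.08)·[0.4666·0.0000 + 0.5334·20.2625] = 9.9775; exercise value = 13.2500 > continuation, so V_d = 13.2500 (exercise)
Node 0 (S = 55): continuation = e^(−0.08)·[0.4666·0.0000 + 0.5334·13.2500] = 6.5245; exercise value = 5.0000 ≤ continuation, so V_0 = 6.5245

$6.52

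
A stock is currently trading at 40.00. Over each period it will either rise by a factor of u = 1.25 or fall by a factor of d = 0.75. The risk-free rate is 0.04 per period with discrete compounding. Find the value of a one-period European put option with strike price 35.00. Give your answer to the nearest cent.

2.02

Risk-neutral probability p = (1 + 0.04 − 0.75)/(1.25 − 0.75) = 0.2900/0.5000 = 0.5800
Terminal stock prices: S_u = 50, S_d = 30
Terminal payoffs (K − S): max(-15, 0) = 0, max(5, 0) = 5
Node 0 (S = 40): V_0 = 1/1.04·[0.5800·0.0000 + 0.4200·5.0000] = 2.0192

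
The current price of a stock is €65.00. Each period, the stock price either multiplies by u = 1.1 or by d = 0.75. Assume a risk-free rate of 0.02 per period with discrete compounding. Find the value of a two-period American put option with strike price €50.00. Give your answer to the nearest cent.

Risk-neutral probability p = (1 + 0.02 − 0.75)/(1.1 − 0.75) = 0.2700/0.3500 = 0.7714
Terminal stock prices: S_uu = 78.65, S_ud = 53.62, S_dd = 36.56
Terminal payoffs (K − S): max(-28.65, 0) = 0, max(-3.625, 0) = 0, max(13.44, 0) = 13.44
Node u (S = 71.5): continuation = 1/1.02·[0.7714·0.0000 + 0.2286·0.0000] = 0.0000; exercise value = 0.0000 ≤ continuation, so V_u = 0.0000
Node d (S = 48.75): continuation = 1/1.02·[0.7714·0.0000 + 0.2286·13.4375] = 3.0112; exercise value = 1.2500 ≤ continuation, so V_d = 3.0112
Node 0 (S = 65): continuation = 1/1.02·[0.7714·0.0000 + 0.2286·3.0112] = 0.6748; exercise value = 0.0000 ≤ continuation, so V_0 = 0.6748

€0.67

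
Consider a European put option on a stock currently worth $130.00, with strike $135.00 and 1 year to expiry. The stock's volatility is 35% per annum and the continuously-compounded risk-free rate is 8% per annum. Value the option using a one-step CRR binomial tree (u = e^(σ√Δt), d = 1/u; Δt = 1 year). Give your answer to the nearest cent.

$18.83

CRR parameters: u = e^(σ√Δt) = e^(0.35·√1) = 1.4191, d = 1/u = 0.7047
Per-period rate: rΔt = 0.08·1 = 0.08, so R = e^0.08 = 1.0833
Risk-neutral probability p = (e^0.08 − 0.7047)/(1.4191 − 0.7047) = 0.3786/0.7144 = 0.5300
Terminal stock prices: S_u = 184.5, S_d = 91.61
Terminal payoffs (K − S): max(-49.48, 0) = 0, max(43.39, 0) = 43.39
Node 0 (S = 130): V_0 = e^(−0.08)·[0.5300·0.0000 + 0.4700·43.3905] = 18.8269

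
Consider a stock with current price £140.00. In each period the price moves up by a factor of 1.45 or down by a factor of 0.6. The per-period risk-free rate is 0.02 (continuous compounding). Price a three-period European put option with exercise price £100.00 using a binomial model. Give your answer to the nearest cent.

Risk-neutral probability p = (e^0.02 − 0.6)/(1.45 − 0.6) = 0.4202/0.8500 = 0.4944
Terminal stock prices: S_uuu = 426.8, S_uud = 176.6, S_udd = 73.08, S_ddd = 30.24
Terminal payoffs (K − S): max(-326.8, 0) = 0, max(-76.61, 0) = 0, max(26.92, 0) = 26.92, max(69.76, 0) = 69.76
Node uu (S = 294.4): V_uu = e^(−0.02)·[0.4944·0.0000 + 0.5056·0.0000] = 0.0000
Node ud (S = 121.8): V_ud = e^(−0.02)·[0.4944·0.0000 + 0.5056·26.9200] = 13.3424
Node dd (S = 50.4): V_dd = e^(−0.02)·[0.4944·26.9200 + 0.5056·69.7600] = 47.6199
Node u (S = 203): V_u = e^(−0.02)·[0.4944·0.0000 + 0.5056·13.3424] = 6.6130
Node d (S = 84): V_d = e^(−0.02)·[0.4944·13.3424 + 0.5056·47.6199] = 30.0673
Node 0 (S = 140): V_0 = e^(−0.02)·[0.4944·6.6130 + 0.5056·30.0673] = 18.1067

£18.11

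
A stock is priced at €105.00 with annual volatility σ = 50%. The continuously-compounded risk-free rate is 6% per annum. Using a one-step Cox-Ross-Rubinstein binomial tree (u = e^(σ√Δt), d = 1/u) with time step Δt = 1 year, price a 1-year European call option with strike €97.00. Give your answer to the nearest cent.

CRR parameters: u = e^(σ√Δt) = e^(0.5·√1) = 1.6487, d = 1/u = 0.6065
Per-period rate: rΔt = 0.06·1 = 0.06, so R = e^0.06 = 1.0618
Risk-neutral probability p = (e^0.06 − 0.6065)/(1.6487 − 0.6065) = 0.4553/1.0422 = 0.4369
Terminal stock prices: S_u = 173.1, S_d = 63.69
Terminal payoffs (S − K): max(76.12, 0) = 76.12, max(-33.31, 0) = 0
Node 0 (S = 105): V_0 = e^(−0.06)·[0.4369·76.1157 + 0.5631·0.0000] = 31.3165

€31.32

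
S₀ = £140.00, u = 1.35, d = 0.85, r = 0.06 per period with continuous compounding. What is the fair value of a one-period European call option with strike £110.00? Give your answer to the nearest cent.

£36.41

Risk-neutral probability p = (e^0.06 − 0.85)/(1.35 − 0.85) = 0.2118/0.5000 = 0.4237
Terminal stock prices: S_u = 189, S_d = 119
Terminal payoffs (S − K): max(79, 0) = 79, max(9, 0) = 9
Node 0 (S = 140): V_0 = e^(−0.06)·[0.4237·79.0000 + 0.5763·9.0000] = 36.4059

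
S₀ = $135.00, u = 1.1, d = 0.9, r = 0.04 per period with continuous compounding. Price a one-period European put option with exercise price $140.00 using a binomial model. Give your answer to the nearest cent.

Risk-neutral probability p = (e^0.04 − 0.9)/(1.1 − 0.9) = 0.1408/0.2000 = 0.7041
Terminal stock prices: S_u = 148.5, S_d = 121.5
Terminal payoffs (K − S): max(-8.5, 0) = 0, max(18.5, 0) = 18.5
Node 0 (S = 135): V_0 = e^(−0.04)·[0.7041·0.0000 + 0.2959·18.5000] = 5.2603

$5.26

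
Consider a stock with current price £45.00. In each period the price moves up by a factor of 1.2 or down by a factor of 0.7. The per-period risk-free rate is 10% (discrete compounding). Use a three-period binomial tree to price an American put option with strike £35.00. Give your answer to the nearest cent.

Risk-neutral probability p = (1 + 0.1 − 0.7)/(1.2 − 0.7) = 0.4000/0.5000 = 0.8000
Terminal stock prices: S_uuu = 77.76, S_uud = 45.36, S_udd = 26.46, S_ddd = 15.43
Terminal payoffs (K − S): max(-42.76, 0) = 0, max(-10.36, 0) = 0, max(8.54, 0) = 8.54, max(19.57, 0) = 19.57
Node uu (S = 64.8): continuation = 1/1.1·[0.8000·0.0000 + 0.2000·0.0000] = 0.0000; exercise value = 0.0000 ≤ continuation, so V_uu = 0.0000
Node ud (S = 37.8): continuation = 1/1.1·[0.8000·0.0000 + 0.2000·8.5400] = 1.5527; exercise value = 0.0000 ≤ continuation, so V_ud = 1.5527
Node dd (S = 22.05): continuation = 1/1.1·[0.8000·8.5400 + 0.2000·19.5650] = 9.7682; exercise value = 12.9500 > continuation, so V_dd = 12.9500 (exercise)
Node u (S = 54): continuation = 1/1.1·[0.8000·0.0000 + 0.2000·1.5527] = 0.2823; exercise value = 0.0000 ≤ continuation, so V_u = 0.2823
Node d (S = 31.5): continuation = 1/1.1·[0.8000·1.5527 + 0.2000·12.9500] = 3.4838; exercise value = 3.5000 > continuation, so V_d = 3.5000 (exercise)
Node 0 (S = 45): continuation = 1/1.1·[0.8000·0.2823 + 0.2000·3.5000] = 0.8417; exercise value = 0.0000 ≤ continuation, so V_0 = 0.8417

£0.84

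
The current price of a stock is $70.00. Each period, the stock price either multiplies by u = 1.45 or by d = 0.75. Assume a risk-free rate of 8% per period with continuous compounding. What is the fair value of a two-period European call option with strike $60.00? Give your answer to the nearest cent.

$23.69

Risk-neutral probability p = (e^0.08 − 0.75)/(1.45 − 0.75) = 0.3333/0.7000 = 0.4761
Terminal stock prices: S_uu = 147.2, S_ud = 76.12, S_dd = 39.38
Terminal payoffs (S − K): max(87.18, 0) = 87.18, max(16.12, 0) = 16.12, max(-20.62, 0) = 0
Node u (S = 101.5): V_u = e^(−0.08)·[0.4761·87.1750 + 0.5239·16.1250] = 46.1130
Node d (S = 52.5): V_d = e^(−0.08)·[0.4761·16.1250 + 0.5239·0.0000] = 7.0872
Node 0 (S = 70): V_0 = e^(−0.08)·[0.4761·46.1130 + 0.5239·7.0872] = 23.6949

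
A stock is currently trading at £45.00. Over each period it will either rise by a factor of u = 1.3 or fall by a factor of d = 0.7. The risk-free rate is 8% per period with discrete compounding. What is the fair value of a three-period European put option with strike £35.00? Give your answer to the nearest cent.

£2.05

Risk-neutral probability p = (1 + 0.08 − 0.7)/(1.3 − 0.7) = 0.3800/0.6000 = 0.6333
Terminal stock prices: S_uuu = 98.87, S_uud = 53.24, S_udd = 28.66, S_ddd = 15.43
Terminal payoffs (K − S): max(-63.87, 0) = 0, max(-18.24, 0) = 0, max(6.335, 0) = 6.335, max(19.57, 0) = 19.57
Node uu (S = 76.05): V_uu = 1/1.08·[0.6333·0.0000 + 0.3667·0.0000] = 0.0000
Node ud (S = 40.95): V_ud = 1/1.08·[0.6333·0.0000 + 0.3667·6.3350] = 2.1508
Node dd (S = 22.05): V_dd = 1/1.08·[0.6333·6.3350 + 0.3667·19.5650] = 10.3574
Node u (S = 58.5): V_u = 1/1.08·[0.6333·0.0000 + 0.3667·2.1508] = 0.7302
Node d (S = 31.5): V_d = 1/1.08·[0.6333·2.1508 + 0.3667·10.3574] = 4.7777
Node 0 (S = 45): V_0 = 1/1.08·[0.6333·0.7302 + 0.3667·4.7777] = 2.0502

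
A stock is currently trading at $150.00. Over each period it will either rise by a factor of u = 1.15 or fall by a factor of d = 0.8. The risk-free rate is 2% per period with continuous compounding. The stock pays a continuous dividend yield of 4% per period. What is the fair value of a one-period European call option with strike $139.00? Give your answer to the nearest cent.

Per-period risk-free factor R = e^0.02 = 1.0202; dividend-adjusted growth = e^(0.02−0.04) = 0.9802.
Risk-neutral probability p = (0.9802 − 0.8)/(1.15 − 0.8) = 0.1802/0.3500 = 0.5149
Terminal stock prices: S_u = 172.5, S_d = 120
Terminal payoffs (S − K): max(33.5, 0) = 33.5, max(-19, 0) = 0
Node 0 (S = 150): V_0 = e^(−0.02)·[0.5149·33.5000 + 0.4851·0.0000] = 16.9061

$16.91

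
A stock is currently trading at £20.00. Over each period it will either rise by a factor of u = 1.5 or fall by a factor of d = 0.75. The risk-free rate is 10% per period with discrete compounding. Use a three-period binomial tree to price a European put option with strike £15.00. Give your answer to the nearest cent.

£0.75

Risk-neutral probability p = (1 + 0.1 − 0.75)/(1.5 − 0.75) = 0.3500/0.7500 = 0.4667
Terminal stock prices: S_uuu = 67.5, S_uud = 33.75, S_udd = 16.88, S_ddd = 8.438
Terminal payoffs (K − S): max(-52.5, 0) = 0, max(-18.75, 0) = 0, max(-1.875, 0) = 0, max(6.562, 0) = 6.562
Node uu (S = 45): V_uu = 1/1.1·[0.4667·0.0000 + 0.5333·0.0000] = 0.0000
Node ud (S = 22.5): V_ud = 1/1.1·[0.4667·0.0000 + 0.5333·0.0000] = 0.0000
Node dd (S = 11.25): V_dd = 1/1.1·[0.4667·0.0000 + 0.5333·6.5625] = 3.1818
Node u (S = 30): V_u = 1/1.1·[0.4667·0.0000 + 0.5333·0.0000] = 0.0000
Node d (S = 15): V_d = 1/1.1·[0.4667·0.0000 + 0.5333·3.1818] = 1.5427
Node 0 (S = 20): V_0 = 1/1.1·[0.4667·0.0000 + 0.5333·1.5427] = 0.7480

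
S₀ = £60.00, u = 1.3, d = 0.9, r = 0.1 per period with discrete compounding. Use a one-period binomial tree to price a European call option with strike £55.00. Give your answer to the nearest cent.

£10.45

Risk-neutral probability p = (1 + 0.1 − 0.9)/(1.3 − 0.9) = 0.2000/0.4000 = 0.5000
Terminal stock prices: S_u = 78, S_d = 54
Terminal payoffs (S − K): max(23, 0) = 23, max(-1, 0) = 0
Node 0 (S = 60): V_0 = 1/1.1·[0.5000·23.0000 + 0.5000·0.0000] = 10.4545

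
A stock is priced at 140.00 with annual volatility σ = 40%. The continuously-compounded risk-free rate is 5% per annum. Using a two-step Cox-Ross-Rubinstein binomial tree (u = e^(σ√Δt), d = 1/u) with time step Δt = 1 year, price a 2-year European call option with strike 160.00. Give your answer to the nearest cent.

29.49

CRR parameters: u = e^(σ√Δt) = e^(0.4·√1) = 1.4918, d = 1/u = 0.6703
Per-period rate: rΔt = 0.05·1 = 0.05, so R = e^0.05 = 1.0513
Risk-neutral probability p = (e^0.05 − 0.6703)/(1.4918 − 0.6703) = 0.3810/0.8215 = 0.4637
Terminal stock prices: S_uu = 311.6, S_ud = 140, S_dd = 62.91
Terminal payoffs (S − K): max(151.6, 0) = 151.6, max(-20, 0) = 0, max(-97.09, 0) = 0
Node u (S = 208.9): V_u = e^(−0.05)·[0.4637·151.5757 + 0.5363·0.0000] = 66.8612
Node d (S = 93.84): V_d = e^(−0.05)·[0.4637·0.0000 + 0.5363·0.0000] = 0.0000
Node 0 (S = 140): V_0 = e^(−0.05)·[0.4637·66.8612 + 0.5363·0.0000] = 29.4930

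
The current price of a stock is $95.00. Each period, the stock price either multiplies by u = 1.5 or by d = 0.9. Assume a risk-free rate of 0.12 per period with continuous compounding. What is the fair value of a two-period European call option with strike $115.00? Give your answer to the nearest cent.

$16.07

Risk-neutral probability p = (e^0.12 − 0.9)/(1.5 − 0.9) = 0.2275/0.6000 = 0.3792
Terminal stock prices: S_uu = 213.8, S_ud = 128.2, S_dd = 76.95
Terminal payoffs (S − K): max(98.75, 0) = 98.75, max(13.25, 0) = 13.25, max(-38.05, 0) = 0
Node u (S = 142.5): V_u = e^(−0.12)·[0.3792·98.7500 + 0.6208·13.2500] = 40.5041
Node d (S = 85.5): V_d = e^(−0.12)·[0.3792·13.2500 + 0.6208·0.0000] = 4.4558
Node 0 (S = 95): V_0 = e^(−0.12)·[0.3792·40.5041 + 0.6208·4.4558] = 16.0745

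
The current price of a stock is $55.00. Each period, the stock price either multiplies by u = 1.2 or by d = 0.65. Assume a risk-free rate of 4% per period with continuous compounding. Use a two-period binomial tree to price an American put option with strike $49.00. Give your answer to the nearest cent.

Risk-neutral probability p = (e^0.04 − 0.65)/(1.2 − 0.65) = 0.3908/0.5500 = 0.7106
Terminal stock prices: S_uu = 79.2, S_ud = 42.9, S_dd = 23.24
Terminal payoffs (K − S): max(-30.2, 0) = 0, max(6.1, 0) = 6.1, max(25.76, 0) = 25.76
Node u (S = 66): continuation = e^(−0.04)·[0.7106·0.0000 + 0.2894·6.1000] = 1.6963; exercise value = 0.0000 ≤ continuation, so V_u = 1.6963
Node d (S = 35.75): continuation = e^(−0.04)·[0.7106·6.1000 + 0.2894·25.7625] = 11.3287; exercise value = 13.2500 > continuation, so V_d = 13.2500 (exercise)
Node 0 (S = 55): continuation = e^(−0.04)·[0.7106·1.6963 + 0.2894·13.2500] = 4.8427; exercise value = 0.0000 ≤ continuation, so V_0 = 4.8427

$4.84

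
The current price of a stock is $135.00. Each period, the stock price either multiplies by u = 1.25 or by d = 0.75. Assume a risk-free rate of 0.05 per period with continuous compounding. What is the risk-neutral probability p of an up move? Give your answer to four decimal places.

p = 0.6025

Risk-neutral probability p = (e^0.05 − 0.75)/(1.25 − 0.75) = 0.3013/0.5000 = 0.6025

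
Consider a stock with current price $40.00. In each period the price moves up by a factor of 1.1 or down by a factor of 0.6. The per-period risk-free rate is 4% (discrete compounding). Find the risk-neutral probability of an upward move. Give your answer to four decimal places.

p = 0.8800

Risk-neutral probability p = (1 + 0.04 − 0.6)/(1.1 − 0.6) = 0.4400/0.5000 = 0.8800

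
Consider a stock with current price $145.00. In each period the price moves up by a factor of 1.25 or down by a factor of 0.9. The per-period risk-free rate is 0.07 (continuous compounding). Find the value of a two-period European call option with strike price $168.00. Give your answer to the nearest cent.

Risk-neutral probability p = (e^0.07 − 0.9)/(1.25 − 0.9) = 0.1725/0.3500 = 0.4929
Terminal stock prices: S_uu = 226.6, S_ud = 163.1, S_dd = 117.5
Terminal payoffs (S − K): max(58.56, 0) = 58.56, max(-4.875, 0) = 0, max(-50.55, 0) = 0
Node u (S = 181.2): V_u = e^(−0.07)·[0.4929·58.5625 + 0.5071·0.0000] = 26.9129
Node d (S = 130.5): V_d = e^(−0.07)·[0.4929·0.0000 + 0.5071·0.0000] = 0.0000
Node 0 (S = 145): V_0 = e^(−0.07)·[0.4929·26.9129 + 0.5071·0.0000] = 12.3681

$12.37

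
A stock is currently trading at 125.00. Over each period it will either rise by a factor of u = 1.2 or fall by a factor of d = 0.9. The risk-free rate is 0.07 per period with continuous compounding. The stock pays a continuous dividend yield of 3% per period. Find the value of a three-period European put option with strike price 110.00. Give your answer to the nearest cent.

2.29

Per-period risk-free factor R = e^0.07 = 1.0725; dividend-adjusted growth = e^(0.07−0.03) = 1.0408.
Risk-neutral probability p = (1.0408 − 0.9)/(1.2 − 0.9) = 0.1408/0.3000 = 0.4694
Terminal stock prices: S_uuu = 216, S_uud = 162, S_udd = 121.5, S_ddd = 91.13
Terminal payoffs (K − S): max(-106, 0) = 0, max(-52, 0) = 0, max(-11.5, 0) = 0, max(18.87, 0) = 18.87
Node uu (S = 180): V_uu = e^(−0.07)·[0.4694·0.0000 + 0.5306·0.0000] = 0.0000
Node ud (S = 135): V_ud = e^(−0.07)·[0.4694·0.0000 + 0.5306·0.0000] = 0.0000
Node dd (S = 101.2): V_dd = e^(−0.07)·[0.4694·0.0000 + 0.5306·18.8750] = 9.3385
Node u (S = 150): V_u = e^(−0.07)·[0.4694·0.0000 + 0.5306·0.0000] = 0.0000
Node d (S = 112.5): V_d = e^(−0.07)·[0.4694·0.0000 + 0.5306·9.3385] = 4.6203
Node 0 (S = 125): V_0 = e^(−0.07)·[0.4694·0.0000 + 0.5306·4.6203] = 2.2859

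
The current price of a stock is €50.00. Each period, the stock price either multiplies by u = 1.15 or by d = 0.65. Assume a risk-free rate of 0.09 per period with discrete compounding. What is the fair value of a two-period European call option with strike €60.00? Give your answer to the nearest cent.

€3.99

Risk-neutral probability p = (1 + 0.09 − 0.65)/(1.15 − 0.65) = 0.4400/0.5000 = 0.8800
Terminal stock prices: S_uu = 66.12, S_ud = 37.38, S_dd = 21.13
Terminal payoffs (S − K): max(6.125, 0) = 6.125, max(-22.62, 0) = 0, max(-38.88, 0) = 0
Node u (S = 57.5): V_u = 1/1.09·[0.8800·6.1250 + 0.1200·0.0000] = 4.9450
Node d (S = 32.5): V_d = 1/1.09·[0.8800·0.0000 + 0.1200·0.0000] = 0.0000
Node 0 (S = 50): V_0 = 1/1.09·[0.8800·4.9450 + 0.1200·0.0000] = 3.9923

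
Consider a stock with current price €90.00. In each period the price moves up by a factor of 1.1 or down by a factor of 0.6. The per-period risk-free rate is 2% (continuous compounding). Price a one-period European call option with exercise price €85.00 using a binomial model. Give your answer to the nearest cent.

Risk-neutral probability p = (e^0.02 − 0.6)/(1.1 − 0.6) = 0.4202/0.5000 = 0.8404
Terminal stock prices: S_u = 99, S_d = 54
Terminal payoffs (S − K): max(14, 0) = 14, max(-31, 0) = 0
Node 0 (S = 90): V_0 = e^(−0.02)·[0.8404·14.0000 + 0.1596·0.0000] = 11.5327

€11.53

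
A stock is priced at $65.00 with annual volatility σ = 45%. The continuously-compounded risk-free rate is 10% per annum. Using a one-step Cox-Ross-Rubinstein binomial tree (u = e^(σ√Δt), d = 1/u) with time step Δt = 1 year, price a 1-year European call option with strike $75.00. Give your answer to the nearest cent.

CRR parameters: u = e^(σ√Δt) = e^(0.45·√1) = 1.5683, d = 1/u = 0.6376
Per-period rate: rΔt = 0.1·1 = 0.1, so R = e^0.1 = 1.1052
Risk-neutral probability p = (e^0.1 − 0.6376)/(1.5683 − 0.6376) = 0.4675/0.9307 = 0.5024
Terminal stock prices: S_u = 101.9, S_d = 41.45
Terminal payoffs (S − K): max(26.94, 0) = 26.94, max(-33.55, 0) = 0
Node 0 (S = 65): V_0 = e^(−0.1)·[0.5024·26.9403 + 0.4976·0.0000] = 12.2459

$12.25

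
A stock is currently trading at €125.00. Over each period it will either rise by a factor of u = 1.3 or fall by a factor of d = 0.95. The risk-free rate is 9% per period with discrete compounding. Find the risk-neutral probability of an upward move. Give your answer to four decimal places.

Risk-neutral probability p = (1 + 0.09 − 0.95)/(1.3 − 0.95) = 0.1400/0.3500 = 0.4000

p = 0.4000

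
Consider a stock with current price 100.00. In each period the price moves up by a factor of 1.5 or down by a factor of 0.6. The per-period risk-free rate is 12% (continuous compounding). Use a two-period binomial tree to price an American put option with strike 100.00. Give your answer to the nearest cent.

16.59

Risk-neutral probability p = (e^0.12 − 0.6)/(1.5 − 0.6) = 0.5275/0.9000 = 0.5861
Terminal stock prices: S_uu = 225, S_ud = 90, S_dd = 36
Terminal payoffs (K − S): max(-125, 0) = 0, max(10, 0) = 10, max(64, 0) = 64
Node u (S = 150): continuation = e^(−0.12)·[0.5861·0.0000 + 0.4139·10.0000] = 3.6709; exercise value = 0.0000 ≤ continuation, so V_u = 3.6709
Node d (S = 60): continuation = e^(−0.12)·[0.5861·10.0000 + 0.4139·64.0000] = 28.6920; exercise value = 40.0000 > continuation, so V_d = 40.0000 (exercise)
Node 0 (S = 100): continuation = e^(−0.12)·[0.5861·3.6709 + 0.4139·40.0000] = 16.5918; exercise value = 0.0000 ≤ continuation, so V_0 = 16.5918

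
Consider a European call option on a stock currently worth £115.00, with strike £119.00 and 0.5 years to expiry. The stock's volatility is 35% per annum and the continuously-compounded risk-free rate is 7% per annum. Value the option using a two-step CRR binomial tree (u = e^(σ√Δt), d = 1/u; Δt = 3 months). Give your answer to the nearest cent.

£10.95

CRR parameters: u = e^(σ√Δt) = e^(0.35·√0.25) = 1.1912, d = 1/u = 0.8395
Per-period rate: rΔt = 0.07·0.25 = 0.0175, so R = e^0.0175 = 1.0177
Risk-neutral probability p = (e^0.0175 − 0.8395)/(1.1912 − 0.8395) = 0.1782/0.3518 = 0.5065
Terminal stock prices: S_uu = 163.2, S_ud = 115, S_dd = 81.04
Terminal payoffs (S − K): max(44.19, 0) = 44.19, max(-4, 0) = 0, max(-37.96, 0) = 0
Node u (S = 137): V_u = e^(−0.0175)·[0.5065·44.1928 + 0.4935·0.0000] = 21.9973
Node d (S = 96.54): V_d = e^(−0.0175)·[0.5065·0.0000 + 0.4935·0.0000] = 0.0000
Node 0 (S = 115): V_0 = e^(−0.0175)·[0.5065·21.9973 + 0.4935·0.0000] = 10.9493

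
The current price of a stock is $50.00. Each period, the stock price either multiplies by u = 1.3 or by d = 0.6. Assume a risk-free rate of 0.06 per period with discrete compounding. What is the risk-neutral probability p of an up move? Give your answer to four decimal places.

p = 0.6571

Risk-neutral probability p = (1 + 0.06 − 0.6)/(1.3 − 0.6) = 0.4600/0.7000 = 0.6571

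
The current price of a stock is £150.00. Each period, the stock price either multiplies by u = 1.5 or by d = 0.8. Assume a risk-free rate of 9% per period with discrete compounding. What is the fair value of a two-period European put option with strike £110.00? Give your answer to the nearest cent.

Risk-neutral probability p = (1 + 0.09 − 0.8)/(1.5 − 0.8) = 0.2900/0.7000 = 0.4143
Terminal stock prices: S_uu = 337.5, S_ud = 180, S_dd = 96
Terminal payoffs (K − S): max(-227.5, 0) = 0, max(-70, 0) = 0, max(14, 0) = 14
Node u (S = 225): V_u = 1/1.09·[0.4143·0.0000 + 0.5857·0.0000] = 0.0000
Node d (S = 120): V_d = 1/1.09·[0.4143·0.0000 + 0.5857·14.0000] = 7.5229
Node 0 (S = 150): V_0 = 1/1.09·[0.4143·0.0000 + 0.5857·7.5229] = 4.0425

£4.04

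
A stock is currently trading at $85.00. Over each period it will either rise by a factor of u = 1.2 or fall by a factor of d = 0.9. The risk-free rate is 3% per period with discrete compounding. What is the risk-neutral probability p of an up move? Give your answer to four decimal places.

Risk-neutral probability p = (1 + 0.03 − 0.9)/(1.2 − 0.9) = 0.1300/0.3000 = 0.4333

p = 0.4333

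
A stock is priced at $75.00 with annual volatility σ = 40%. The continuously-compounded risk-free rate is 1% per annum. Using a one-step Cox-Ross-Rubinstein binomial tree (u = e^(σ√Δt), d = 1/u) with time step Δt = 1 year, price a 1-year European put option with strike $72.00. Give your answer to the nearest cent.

CRR parameters: u = e^(σ√Δt) = e^(0.4·√1) = 1.4918, d = 1/u = 0.6703
Per-period rate: rΔt = 0.01·1 = 0.01, so R = e^0.01 = 1.0101
Risk-neutral probability p = (e^0.01 − 0.6703)/(1.4918 − 0.6703) = 0.3397/0.8215 = 0.4135
Terminal stock prices: S_u = 111.9, S_d = 50.27
Terminal payoffs (K − S): max(-39.89, 0) = 0, max(21.73, 0) = 21.73
Node 0 (S = 75): V_0 = e^(−0.01)·[0.4135·0.0000 + 0.5865·21.7260] = 12.6145

$12.61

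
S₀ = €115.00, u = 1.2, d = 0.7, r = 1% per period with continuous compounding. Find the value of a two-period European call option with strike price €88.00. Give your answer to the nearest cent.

Risk-neutral probability p = (e^0.01 − 0.7)/(1.2 − 0.7) = 0.3101/0.5000 = 0.6201
Terminal stock prices: S_uu = 165.6, S_ud = 96.6, S_dd = 56.35
Terminal payoffs (S − K): max(77.6, 0) = 77.6, max(8.6, 0) = 8.6, max(-31.65, 0) = 0
Node u (S = 138): V_u = e^(−0.01)·[0.6201·77.6000 + 0.3799·8.6000] = 50.8756
Node d (S = 80.5): V_d = e^(−0.01)·[0.6201·8.6000 + 0.3799·0.0000] = 5.2798
Node 0 (S = 115): V_0 = e^(−0.01)·[0.6201·50.8756 + 0.3799·5.2798] = 33.2199

€33.22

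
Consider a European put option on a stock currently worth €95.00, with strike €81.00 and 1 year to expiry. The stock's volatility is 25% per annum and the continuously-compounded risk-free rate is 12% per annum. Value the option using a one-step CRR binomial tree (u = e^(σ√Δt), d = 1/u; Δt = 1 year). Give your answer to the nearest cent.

€1.93

CRR parameters: u = e^(σ√Δt) = e^(0.25·√1) = 1.2840, d = 1/u = 0.7788
Per-period rate: rΔt = 0.12·1 = 0.12, so R = e^0.12 = 1.1275
Risk-neutral probability p = (e^0.12 − 0.7788)/(1.2840 − 0.7788) = 0.3487/0.5052 = 0.6902
Terminal stock prices: S_u = 122, S_d = 73.99
Terminal payoffs (K − S): max(-40.98, 0) = 0, max(7.014, 0) = 7.014
Node 0 (S = 95): V_0 = e^(−0.12)·[0.6902·0.0000 + 0.3098·7.0139] = 1.9273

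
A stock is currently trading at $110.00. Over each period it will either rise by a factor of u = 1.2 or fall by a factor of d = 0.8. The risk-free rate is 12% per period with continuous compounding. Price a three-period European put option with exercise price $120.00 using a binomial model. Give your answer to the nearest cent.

Risk-neutral probability p = (e^0.12 − 0.8)/(1.2 − 0.8) = 0.3275/0.4000 = 0.8187
Terminal stock prices: S_uuu = 190.1, S_uud = 126.7, S_udd = 84.48, S_ddd = 56.32
Terminal payoffs (K − S): max(-70.08, 0) = 0, max(-6.72, 0) = 0, max(35.52, 0) = 35.52, max(63.68, 0) = 63.68
Node uu (S = 158.4): V_uu = e^(−0.12)·[0.8187·0.0000 + 0.1813·0.0000] = 0.0000
Node ud (S = 105.6): V_ud = e^(−0.12)·[0.8187·0.0000 + 0.1813·35.5200] = 5.7102
Node dd (S = 70.4): V_dd = e^(−0.12)·[0.8187·35.5200 + 0.1813·63.6800] = 36.0305
Node u (S = 132): V_u = e^(−0.12)·[0.8187·0.0000 + 0.1813·5.7102] = 0.9180
Node d (S = 88): V_d = e^(−0.12)·[0.8187·5.7102 + 0.1813·36.0305] = 9.9388
Node 0 (S = 110): V_0 = e^(−0.12)·[0.8187·0.9180 + 0.1813·9.9388] = 2.2644

$2.26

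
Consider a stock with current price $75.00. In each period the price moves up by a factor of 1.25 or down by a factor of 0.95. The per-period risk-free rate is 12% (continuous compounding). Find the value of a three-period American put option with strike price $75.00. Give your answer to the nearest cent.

Risk-neutral probability p = (e^0.12 − 0.95)/(1.25 − 0.95) = 0.1775/0.3000 = 0.5917
Terminal stock prices: S_uuu = 146.5, S_uud = 111.3, S_udd = 84.61, S_ddd = 64.3
Terminal payoffs (K − S): max(-71.48, 0) = 0, max(-36.33, 0) = 0, max(-9.609, 0) = 0, max(10.7, 0) = 10.7
Node uu (S = 117.2): continuation = e^(−0.12)·[0.5917·0.0000 + 0.4083·0.0000] = 0.0000; exercise value = 0.0000 ≤ continuation, so V_uu = 0.0000
Node ud (S = 89.06): continuation = e^(−0.12)·[0.5917·0.0000 + 0.4083·0.0000] = 0.0000; exercise value = 0.0000 ≤ continuation, so V_ud = 0.0000
Node dd (S = 67.69): continuation = e^(−0.12)·[0.5917·0.0000 + 0.4083·10.6969] = 3.8741; exercise value = 7.3125 > continuation, so V_dd = 7.3125 (exercise)
Node u (S = 93.75): continuation = e^(−0.12)·[0.5917·0.0000 + 0.4083·0.0000] = 0.0000; exercise value = 0.0000 ≤ continuation, so V_u = 0.0000
Node d (S = 71.25): continuation = e^(−0.12)·[0.5917·0.0000 + 0.4083·7.3125] = 2.6484; exercise value = 3.7500 > continuation, so V_d = 3.7500 (exercise)
Node 0 (S = 75): continuation = e^(−0.12)·[0.5917·0.0000 + 0.4083·3.7500] = 1.3581; exercise value = 0.0000 ≤ continuation, so V_0 = 1.3581

$1.36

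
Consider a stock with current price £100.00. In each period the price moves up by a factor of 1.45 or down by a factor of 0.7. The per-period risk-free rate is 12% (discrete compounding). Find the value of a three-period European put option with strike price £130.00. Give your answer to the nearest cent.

£19.45

Risk-neutral probability p = (1 + 0.12 − 0.7)/(1.45 − 0.7) = 0.4200/0.7500 = 0.5600
Terminal stock prices: S_uuu = 304.9, S_uud = 147.2, S_udd = 71.05, S_ddd = 34.3
Terminal payoffs (K − S): max(-174.9, 0) = 0, max(-17.17, 0) = 0, max(58.95, 0) = 58.95, max(95.7, 0) = 95.7
Node uu (S = 210.2): V_uu = 1/1.12·[0.5600·0.0000 + 0.4400·0.0000] = 0.0000
Node ud (S = 101.5): V_ud = 1/1.12·[0.5600·0.0000 + 0.4400·58.9500] = 23.1589
Node dd (S = 49): V_dd = 1/1.12·[0.5600·58.9500 + 0.4400·95.7000] = 67.0714
Node u (S = 145): V_u = 1/1.12·[0.5600·0.0000 + 0.4400·23.1589] = 9.0982
Node d (S = 70): V_d = 1/1.12·[0.5600·23.1589 + 0.4400·67.0714] = 37.9290
Node 0 (S = 100): V_0 = 1/1.12·[0.5600·9.0982 + 0.4400·37.9290] = 19.4497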